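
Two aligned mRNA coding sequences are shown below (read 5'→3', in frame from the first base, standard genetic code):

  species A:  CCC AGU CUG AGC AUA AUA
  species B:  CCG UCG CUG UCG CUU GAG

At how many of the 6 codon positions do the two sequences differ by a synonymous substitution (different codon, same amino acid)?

3

Codon 1: CCC Pro / CCG Pro — synonymous.
Codon 2: AGU Ser / UCG Ser — synonymous.
Codon 3: CUG Leu / CUG Leu — identical.
Codon 4: AGC Ser / UCG Ser — synonymous.
Codon 5: AUA Ile / CUU Leu — nonsynonymous.
Codon 6: AUA Ile / GAG Glu — nonsynonymous.
Synonymous differences: 3.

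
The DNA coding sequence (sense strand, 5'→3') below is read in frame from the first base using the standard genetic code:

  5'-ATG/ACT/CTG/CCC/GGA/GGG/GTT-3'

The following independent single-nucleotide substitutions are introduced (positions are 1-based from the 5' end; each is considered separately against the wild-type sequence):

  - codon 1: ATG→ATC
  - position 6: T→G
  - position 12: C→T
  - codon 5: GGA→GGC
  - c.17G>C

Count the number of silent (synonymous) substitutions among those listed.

3

Codon 1: ATG (Met) → ATC (Ile) — missense.
Codon 2: ACT (Thr) → ACG (Thr) — synonymous.
Codon 4: CCC (Pro) → CCT (Pro) — synonymous.
Codon 5: GGA (Gly) → GGC (Gly) — synonymous.
Codon 6: GGG (Gly) → GCG (Ala) — missense.
Synonymous: 3 of 5.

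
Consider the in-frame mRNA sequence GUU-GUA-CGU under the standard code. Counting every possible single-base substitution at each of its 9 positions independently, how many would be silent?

9

Codon 1 (GUU, Val): 3 synonymous substitutions.
Codon 2 (GUA, Val): 3 synonymous substitutions.
Codon 3 (CGU, Arg): 3 synonymous substitutions.
Total: 3 + 3 + 3 = 9.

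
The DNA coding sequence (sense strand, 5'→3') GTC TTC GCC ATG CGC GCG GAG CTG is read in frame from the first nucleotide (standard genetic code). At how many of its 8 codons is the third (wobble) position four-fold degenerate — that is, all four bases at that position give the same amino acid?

5

Codon 1 GTC (Val): third position 4-fold.
Codon 2 TTC (Phe): third position 2-fold.
Codon 3 GCC (Ala): third position 4-fold.
Codon 4 ATG (Met): third position 1-fold.
Codon 5 CGC (Arg): third position 4-fold.
Codon 6 GCG (Ala): third position 4-fold.
Codon 7 GAG (Glu): third position 2-fold.
Codon 8 CTG (Leu): third position 4-fold.
Four-fold degenerate third positions: 5.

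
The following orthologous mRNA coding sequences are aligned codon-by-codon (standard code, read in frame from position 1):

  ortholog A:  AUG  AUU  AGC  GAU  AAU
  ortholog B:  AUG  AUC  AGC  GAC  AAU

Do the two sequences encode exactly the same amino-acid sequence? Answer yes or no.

Codon 1: AUG Met / AUG Met — identical.
Codon 2: AUU Ile / AUC Ile — synonymous.
Codon 3: AGC Ser / AGC Ser — identical.
Codon 4: GAU Asp / GAC Asp — synonymous.
Codon 5: AAU Asn / AAU Asn — identical.
Nonsynonymous differences: 0 → same protein.

yes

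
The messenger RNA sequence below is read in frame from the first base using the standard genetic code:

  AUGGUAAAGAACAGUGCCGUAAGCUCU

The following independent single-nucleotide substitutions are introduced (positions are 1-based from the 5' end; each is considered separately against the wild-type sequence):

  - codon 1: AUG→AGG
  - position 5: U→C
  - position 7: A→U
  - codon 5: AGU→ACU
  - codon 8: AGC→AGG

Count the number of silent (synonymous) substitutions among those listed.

Codon 1: AUG (Met) → AGG (Arg) — missense.
Codon 2: GUA (Val) → GCA (Ala) — missense.
Codon 3: AAG (Lys) → UAG (Stop) — nonsense.
Codon 5: AGU (Ser) → ACU (Thr) — missense.
Codon 8: AGC (Ser) → AGG (Arg) — missense.
Synonymous: 0 of 5.

0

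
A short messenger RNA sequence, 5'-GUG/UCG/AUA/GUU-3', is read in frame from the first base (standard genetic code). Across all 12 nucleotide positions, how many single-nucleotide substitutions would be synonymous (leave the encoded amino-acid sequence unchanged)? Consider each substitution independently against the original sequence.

11

Codon 1 (GUG, Val): 3 synonymous substitutions.
Codon 2 (UCG, Ser): 3 synonymous substitutions.
Codon 3 (AUA, Ile): 2 synonymous substitutions.
Codon 4 (GUU, Val): 3 synonymous substitutions.
Total: 3 + 3 + 2 + 3 = 11.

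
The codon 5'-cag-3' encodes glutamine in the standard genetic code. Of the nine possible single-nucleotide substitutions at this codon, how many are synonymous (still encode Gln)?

Position 1: none → 0 synonymous.
Position 2: none → 0 synonymous.
Position 3: CAA → 1 synonymous.
Total: 0 + 0 + 1 = 1.

1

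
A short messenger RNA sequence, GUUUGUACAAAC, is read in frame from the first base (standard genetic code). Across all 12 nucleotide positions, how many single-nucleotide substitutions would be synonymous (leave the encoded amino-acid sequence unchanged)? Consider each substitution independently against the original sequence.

8

Codon 1 (GUU, Val): 3 synonymous substitutions.
Codon 2 (UGU, Cys): 1 synonymous substitution.
Codon 3 (ACA, Thr): 3 synonymous substitutions.
Codon 4 (AAC, Asn): 1 synonymous substitution.
Total: 3 + 1 + 3 + 1 = 8.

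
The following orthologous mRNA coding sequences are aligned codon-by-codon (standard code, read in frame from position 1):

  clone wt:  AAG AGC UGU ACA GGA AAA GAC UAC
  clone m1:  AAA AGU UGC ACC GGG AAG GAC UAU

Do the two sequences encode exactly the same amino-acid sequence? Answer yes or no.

Codon 1: AAG Lys / AAA Lys — synonymous.
Codon 2: AGC Ser / AGU Ser — synonymous.
Codon 3: UGU Cys / UGC Cys — synonymous.
Codon 4: ACA Thr / ACC Thr — synonymous.
Codon 5: GGA Gly / GGG Gly — synonymous.
Codon 6: AAA Lys / AAG Lys — synonymous.
Codon 7: GAC Asp / GAC Asp — identical.
Codon 8: UAC Tyr / UAU Tyr — synonymous.
Nonsynonymous differences: 0 → same protein.

yes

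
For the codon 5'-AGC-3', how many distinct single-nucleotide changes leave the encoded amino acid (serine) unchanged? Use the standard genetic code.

1

Position 1: none → 0 synonymous.
Position 2: none → 0 synonymous.
Position 3: AGU → 1 synonymous.
Total: 0 + 0 + 1 = 1.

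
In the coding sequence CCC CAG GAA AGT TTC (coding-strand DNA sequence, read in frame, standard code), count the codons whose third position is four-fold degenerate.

Codon 1 CCC (Pro): third position 4-fold.
Codon 2 CAG (Gln): third position 2-fold.
Codon 3 GAA (Glu): third position 2-fold.
Codon 4 AGT (Ser): third position 2-fold.
Codon 5 TTC (Phe): third position 2-fold.
Four-fold degenerate third positions: 1.

1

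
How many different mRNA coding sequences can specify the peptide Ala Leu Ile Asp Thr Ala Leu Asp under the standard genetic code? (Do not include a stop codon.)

Ala: 4 codons.
Leu: 6 codons.
Ile: 3 codons.
Asp: 2 codons.
Thr: 4 codons.
Ala: 4 codons.
Leu: 6 codons.
Asp: 2 codons.
4 × 6 × 3 × 2 × 4 × 4 × 6 × 2 = 27648.

27648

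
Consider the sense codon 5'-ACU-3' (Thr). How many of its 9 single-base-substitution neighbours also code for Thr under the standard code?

3

Position 1: none → 0 synonymous.
Position 2: none → 0 synonymous.
Position 3: ACC, ACA, ACG → 3 synonymous.
Total: 0 + 0 + 3 = 3.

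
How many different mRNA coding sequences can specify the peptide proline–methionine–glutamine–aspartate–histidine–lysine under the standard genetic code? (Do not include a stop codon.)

64

Pro: 4 codons.
Met: 1 codon.
Gln: 2 codons.
Asp: 2 codons.
His: 2 codons.
Lys: 2 codons.
4 × 1 × 2 × 2 × 2 × 2 = 64.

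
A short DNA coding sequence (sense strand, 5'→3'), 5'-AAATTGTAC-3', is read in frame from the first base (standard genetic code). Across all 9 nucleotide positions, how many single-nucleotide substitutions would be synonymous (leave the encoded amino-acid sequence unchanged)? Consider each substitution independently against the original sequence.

Codon 1 (AAA, Lys): 1 synonymous substitution.
Codon 2 (TTG, Leu): 2 synonymous substitutions.
Codon 3 (TAC, Tyr): 1 synonymous substitution.
Total: 1 + 2 + 1 = 4.

4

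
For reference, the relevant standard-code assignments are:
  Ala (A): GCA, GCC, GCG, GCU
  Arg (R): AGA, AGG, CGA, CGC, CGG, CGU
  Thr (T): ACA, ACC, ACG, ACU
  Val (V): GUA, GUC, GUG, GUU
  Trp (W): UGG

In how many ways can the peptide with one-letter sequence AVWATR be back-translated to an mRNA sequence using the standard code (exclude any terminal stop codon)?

Ala: 4 codons.
Val: 4 codons.
Trp: 1 codon.
Ala: 4 codons.
Thr: 4 codons.
Arg: 6 codons.
4 × 4 × 1 × 4 × 4 × 6 = 1536.

1536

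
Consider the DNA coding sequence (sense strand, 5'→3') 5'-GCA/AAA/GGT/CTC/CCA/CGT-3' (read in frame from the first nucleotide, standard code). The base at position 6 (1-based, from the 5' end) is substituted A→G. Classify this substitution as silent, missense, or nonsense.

Position 6 falls in codon 2: AAA → Lys.
After the substitution the codon is AAG → Lys.
Both encode Lys, so the change is synonymous.

silent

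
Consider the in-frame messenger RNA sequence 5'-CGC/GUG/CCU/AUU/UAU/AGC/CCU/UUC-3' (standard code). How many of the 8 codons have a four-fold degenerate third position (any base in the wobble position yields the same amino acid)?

Codon 1 CGC (Arg): third position 4-fold.
Codon 2 GUG (Val): third position 4-fold.
Codon 3 CCU (Pro): third position 4-fold.
Codon 4 AUU (Ile): third position 3-fold.
Codon 5 UAU (Tyr): third position 2-fold.
Codon 6 AGC (Ser): third position 2-fold.
Codon 7 CCU (Pro): third position 4-fold.
Codon 8 UUC (Phe): third position 2-fold.
Four-fold degenerate third positions: 4.

4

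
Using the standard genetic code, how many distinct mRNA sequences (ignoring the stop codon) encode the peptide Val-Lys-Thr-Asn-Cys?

Val: 4 codons.
Lys: 2 codons.
Thr: 4 codons.
Asn: 2 codons.
Cys: 2 codons.
4 × 2 × 4 × 2 × 2 = 128.

128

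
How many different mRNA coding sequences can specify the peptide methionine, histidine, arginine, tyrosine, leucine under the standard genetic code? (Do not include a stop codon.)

144

Met: 1 codon.
His: 2 codons.
Arg: 6 codons.
Tyr: 2 codons.
Leu: 6 codons.
1 × 2 × 6 × 2 × 6 = 144.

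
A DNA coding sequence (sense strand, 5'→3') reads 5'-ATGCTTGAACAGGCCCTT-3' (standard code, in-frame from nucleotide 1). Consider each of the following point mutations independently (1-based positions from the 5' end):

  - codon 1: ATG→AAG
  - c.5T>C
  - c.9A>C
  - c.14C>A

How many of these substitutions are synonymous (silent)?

Codon 1: ATG (Met) → AAG (Lys) — missense.
Codon 2: CTT (Leu) → CCT (Pro) — missense.
Codon 3: GAA (Glu) → GAC (Asp) — missense.
Codon 5: GCC (Ala) → GAC (Asp) — missense.
Synonymous: 0 of 4.

0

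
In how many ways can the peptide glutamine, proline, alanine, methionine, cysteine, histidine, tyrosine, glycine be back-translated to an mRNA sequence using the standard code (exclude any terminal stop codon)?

Gln: 2 codons.
Pro: 4 codons.
Ala: 4 codons.
Met: 1 codon.
Cys: 2 codons.
His: 2 codons.
Tyr: 2 codons.
Gly: 4 codons.
2 × 4 × 4 × 1 × 2 × 2 × 2 × 4 = 1024.

1024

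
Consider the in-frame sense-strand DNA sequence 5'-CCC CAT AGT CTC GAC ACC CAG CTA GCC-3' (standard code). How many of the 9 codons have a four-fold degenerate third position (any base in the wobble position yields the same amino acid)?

Codon 1 CCC (Pro): third position 4-fold.
Codon 2 CAT (His): third position 2-fold.
Codon 3 AGT (Ser): third position 2-fold.
Codon 4 CTC (Leu): third position 4-fold.
Codon 5 GAC (Asp): third position 2-fold.
Codon 6 ACC (Thr): third position 4-fold.
Codon 7 CAG (Gln): third position 2-fold.
Codon 8 CTA (Leu): third position 4-fold.
Codon 9 GCC (Ala): third position 4-fold.
Four-fold degenerate third positions: 5.

5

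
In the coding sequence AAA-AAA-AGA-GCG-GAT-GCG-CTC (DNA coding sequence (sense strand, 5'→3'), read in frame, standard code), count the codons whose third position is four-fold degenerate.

3

Codon 1 AAA (Lys): third position 2-fold.
Codon 2 AAA (Lys): third position 2-fold.
Codon 3 AGA (Arg): third position 2-fold.
Codon 4 GCG (Ala): third position 4-fold.
Codon 5 GAT (Asp): third position 2-fold.
Codon 6 GCG (Ala): third position 4-fold.
Codon 7 CTC (Leu): third position 4-fold.
Four-fold degenerate third positions: 3.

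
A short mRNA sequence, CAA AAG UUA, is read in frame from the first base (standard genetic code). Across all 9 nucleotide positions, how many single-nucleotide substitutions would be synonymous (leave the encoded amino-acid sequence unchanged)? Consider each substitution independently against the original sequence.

Codon 1 (CAA, Gln): 1 synonymous substitution.
Codon 2 (AAG, Lys): 1 synonymous substitution.
Codon 3 (UUA, Leu): 2 synonymous substitutions.
Total: 1 + 1 + 2 = 4.

4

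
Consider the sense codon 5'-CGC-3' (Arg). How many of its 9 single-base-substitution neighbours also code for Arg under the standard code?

3

Position 1: none → 0 synonymous.
Position 2: none → 0 synonymous.
Position 3: CGT, CGA, CGG → 3 synonymous.
Total: 0 + 0 + 3 = 3.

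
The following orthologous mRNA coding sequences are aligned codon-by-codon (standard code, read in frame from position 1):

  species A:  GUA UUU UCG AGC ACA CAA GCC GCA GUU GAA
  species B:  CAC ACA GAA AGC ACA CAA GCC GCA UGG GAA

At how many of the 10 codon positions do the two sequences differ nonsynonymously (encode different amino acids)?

4

Codon 1: GUA Val / CAC His — nonsynonymous.
Codon 2: UUU Phe / ACA Thr — nonsynonymous.
Codon 3: UCG Ser / GAA Glu — nonsynonymous.
Codon 4: AGC Ser / AGC Ser — identical.
Codon 5: ACA Thr / ACA Thr — identical.
Codon 6: CAA Gln / CAA Gln — identical.
Codon 7: GCC Ala / GCC Ala — identical.
Codon 8: GCA Ala / GCA Ala — identical.
Codon 9: GUU Val / UGG Trp — nonsynonymous.
Codon 10: GAA Glu / GAA Glu — identical.
Nonsynonymous differences: 4.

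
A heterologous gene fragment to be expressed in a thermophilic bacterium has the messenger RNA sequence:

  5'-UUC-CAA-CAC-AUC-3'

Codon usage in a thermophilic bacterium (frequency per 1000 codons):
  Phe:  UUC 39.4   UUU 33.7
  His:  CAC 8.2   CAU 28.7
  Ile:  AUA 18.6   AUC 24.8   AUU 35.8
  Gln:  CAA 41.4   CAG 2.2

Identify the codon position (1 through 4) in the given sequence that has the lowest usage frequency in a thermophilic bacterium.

3

Codon 1 UUC (Phe): 39.4 per 1000.
Codon 2 CAA (Gln): 41.4 per 1000.
Codon 3 CAC (His): 8.2 per 1000.
Codon 4 AUC (Ile): 24.8 per 1000.
Lowest frequency is 8.2 at codon 3.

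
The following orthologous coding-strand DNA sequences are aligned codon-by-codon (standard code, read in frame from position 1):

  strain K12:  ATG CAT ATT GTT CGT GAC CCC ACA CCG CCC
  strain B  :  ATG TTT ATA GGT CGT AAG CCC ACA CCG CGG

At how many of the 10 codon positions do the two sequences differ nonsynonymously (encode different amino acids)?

Codon 1: ATG Met / ATG Met — identical.
Codon 2: CAT His / TTT Phe — nonsynonymous.
Codon 3: ATT Ile / ATA Ile — synonymous.
Codon 4: GTT Val / GGT Gly — nonsynonymous.
Codon 5: CGT Arg / CGT Arg — identical.
Codon 6: GAC Asp / AAG Lys — nonsynonymous.
Codon 7: CCC Pro / CCC Pro — identical.
Codon 8: ACA Thr / ACA Thr — identical.
Codon 9: CCG Pro / CCG Pro — identical.
Codon 10: CCC Pro / CGG Arg — nonsynonymous.
Nonsynonymous differences: 4.

4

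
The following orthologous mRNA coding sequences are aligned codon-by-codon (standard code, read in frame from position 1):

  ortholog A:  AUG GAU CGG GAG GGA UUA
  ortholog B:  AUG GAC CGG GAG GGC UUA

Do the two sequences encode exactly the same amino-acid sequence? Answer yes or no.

yes

Codon 1: AUG Met / AUG Met — identical.
Codon 2: GAU Asp / GAC Asp — synonymous.
Codon 3: CGG Arg / CGG Arg — identical.
Codon 4: GAG Glu / GAG Glu — identical.
Codon 5: GGA Gly / GGC Gly — synonymous.
Codon 6: UUA Leu / UUA Leu — identical.
Nonsynonymous differences: 0 → same protein.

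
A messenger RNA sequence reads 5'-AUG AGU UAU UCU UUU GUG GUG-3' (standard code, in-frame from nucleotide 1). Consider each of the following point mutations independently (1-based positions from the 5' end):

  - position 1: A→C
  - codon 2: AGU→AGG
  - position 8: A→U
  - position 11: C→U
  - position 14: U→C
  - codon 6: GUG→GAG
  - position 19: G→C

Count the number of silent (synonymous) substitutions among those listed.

Codon 1: AUG (Met) → CUG (Leu) — missense.
Codon 2: AGU (Ser) → AGG (Arg) — missense.
Codon 3: UAU (Tyr) → UUU (Phe) — missense.
Codon 4: UCU (Ser) → UUU (Phe) — missense.
Codon 5: UUU (Phe) → UCU (Ser) — missense.
Codon 6: GUG (Val) → GAG (Glu) — missense.
Codon 7: GUG (Val) → CUG (Leu) — missense.
Synonymous: 0 of 7.

0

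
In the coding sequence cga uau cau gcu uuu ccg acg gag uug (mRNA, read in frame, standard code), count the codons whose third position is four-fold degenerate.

4

Codon 1 CGA (Arg): third position 4-fold.
Codon 2 UAU (Tyr): third position 2-fold.
Codon 3 CAU (His): third position 2-fold.
Codon 4 GCU (Ala): third position 4-fold.
Codon 5 UUU (Phe): third position 2-fold.
Codon 6 CCG (Pro): third position 4-fold.
Codon 7 ACG (Thr): third position 4-fold.
Codon 8 GAG (Glu): third position 2-fold.
Codon 9 UUG (Leu): third position 2-fold.
Four-fold degenerate third positions: 4.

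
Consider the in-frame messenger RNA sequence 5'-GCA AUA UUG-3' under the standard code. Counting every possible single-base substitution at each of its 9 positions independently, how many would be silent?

7

Codon 1 (GCA, Ala): 3 synonymous substitutions.
Codon 2 (AUA, Ile): 2 synonymous substitutions.
Codon 3 (UUG, Leu): 2 synonymous substitutions.
Total: 3 + 2 + 2 = 7.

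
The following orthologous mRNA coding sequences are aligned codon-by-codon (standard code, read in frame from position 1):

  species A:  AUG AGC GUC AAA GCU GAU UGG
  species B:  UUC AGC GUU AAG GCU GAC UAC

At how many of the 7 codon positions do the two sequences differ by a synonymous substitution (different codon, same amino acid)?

3

Codon 1: AUG Met / UUC Phe — nonsynonymous.
Codon 2: AGC Ser / AGC Ser — identical.
Codon 3: GUC Val / GUU Val — synonymous.
Codon 4: AAA Lys / AAG Lys — synonymous.
Codon 5: GCU Ala / GCU Ala — identical.
Codon 6: GAU Asp / GAC Asp — synonymous.
Codon 7: UGG Trp / UAC Tyr — nonsynonymous.
Synonymous differences: 3.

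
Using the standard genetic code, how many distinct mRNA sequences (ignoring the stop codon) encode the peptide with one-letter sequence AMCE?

Ala: 4 codons.
Met: 1 codon.
Cys: 2 codons.
Glu: 2 codons.
4 × 1 × 2 × 2 = 16.

16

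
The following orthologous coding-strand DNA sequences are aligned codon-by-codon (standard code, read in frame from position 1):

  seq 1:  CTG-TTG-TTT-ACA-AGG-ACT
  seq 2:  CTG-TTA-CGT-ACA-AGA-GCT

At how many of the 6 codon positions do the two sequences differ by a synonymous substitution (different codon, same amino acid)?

Codon 1: CTG Leu / CTG Leu — identical.
Codon 2: TTG Leu / TTA Leu — synonymous.
Codon 3: TTT Phe / CGT Arg — nonsynonymous.
Codon 4: ACA Thr / ACA Thr — identical.
Codon 5: AGG Arg / AGA Arg — synonymous.
Codon 6: ACT Thr / GCT Ala — nonsynonymous.
Synonymous differences: 2.

2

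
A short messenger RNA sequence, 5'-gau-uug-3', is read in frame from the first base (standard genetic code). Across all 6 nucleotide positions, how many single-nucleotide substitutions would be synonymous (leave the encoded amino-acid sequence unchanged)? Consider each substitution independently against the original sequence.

Codon 1 (GAU, Asp): 1 synonymous substitution.
Codon 2 (UUG, Leu): 2 synonymous substitutions.
Total: 1 + 2 = 3.

3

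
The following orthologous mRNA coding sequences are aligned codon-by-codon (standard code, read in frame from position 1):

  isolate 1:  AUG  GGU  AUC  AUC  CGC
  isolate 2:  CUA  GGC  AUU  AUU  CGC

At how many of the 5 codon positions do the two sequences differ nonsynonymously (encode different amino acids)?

Codon 1: AUG Met / CUA Leu — nonsynonymous.
Codon 2: GGU Gly / GGC Gly — synonymous.
Codon 3: AUC Ile / AUU Ile — synonymous.
Codon 4: AUC Ile / AUU Ile — synonymous.
Codon 5: CGC Arg / CGC Arg — identical.
Nonsynonymous differences: 1.

1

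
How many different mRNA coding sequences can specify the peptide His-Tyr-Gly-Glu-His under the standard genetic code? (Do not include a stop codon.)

64

His: 2 codons.
Tyr: 2 codons.
Gly: 4 codons.
Glu: 2 codons.
His: 2 codons.
2 × 2 × 4 × 2 × 2 = 64.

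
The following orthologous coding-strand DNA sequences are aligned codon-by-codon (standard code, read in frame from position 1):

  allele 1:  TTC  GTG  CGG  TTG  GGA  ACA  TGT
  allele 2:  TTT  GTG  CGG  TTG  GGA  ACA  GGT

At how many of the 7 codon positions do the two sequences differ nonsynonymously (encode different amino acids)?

1

Codon 1: TTC Phe / TTT Phe — synonymous.
Codon 2: GTG Val / GTG Val — identical.
Codon 3: CGG Arg / CGG Arg — identical.
Codon 4: TTG Leu / TTG Leu — identical.
Codon 5: GGA Gly / GGA Gly — identical.
Codon 6: ACA Thr / ACA Thr — identical.
Codon 7: TGT Cys / GGT Gly — nonsynonymous.
Nonsynonymous differences: 1.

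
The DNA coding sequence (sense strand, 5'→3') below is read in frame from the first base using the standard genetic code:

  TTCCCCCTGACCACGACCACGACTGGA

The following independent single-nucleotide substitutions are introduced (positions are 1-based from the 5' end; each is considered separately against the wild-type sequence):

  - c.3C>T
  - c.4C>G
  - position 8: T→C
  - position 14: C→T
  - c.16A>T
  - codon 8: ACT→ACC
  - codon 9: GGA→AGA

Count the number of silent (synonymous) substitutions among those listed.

Codon 1: TTC (Phe) → TTT (Phe) — synonymous.
Codon 2: CCC (Pro) → GCC (Ala) — missense.
Codon 3: CTG (Leu) → CCG (Pro) — missense.
Codon 5: ACG (Thr) → ATG (Met) — missense.
Codon 6: ACC (Thr) → TCC (Ser) — missense.
Codon 8: ACT (Thr) → ACC (Thr) — synonymous.
Codon 9: GGA (Gly) → AGA (Arg) — missense.
Synonymous: 2 of 7.

2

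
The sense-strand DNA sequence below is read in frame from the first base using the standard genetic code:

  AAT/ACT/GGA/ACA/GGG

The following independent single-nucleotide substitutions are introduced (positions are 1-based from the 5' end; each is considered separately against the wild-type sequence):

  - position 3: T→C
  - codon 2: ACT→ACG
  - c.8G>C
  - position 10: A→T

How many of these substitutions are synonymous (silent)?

Codon 1: AAT (Asn) → AAC (Asn) — synonymous.
Codon 2: ACT (Thr) → ACG (Thr) — synonymous.
Codon 3: GGA (Gly) → GCA (Ala) — missense.
Codon 4: ACA (Thr) → TCA (Ser) — missense.
Synonymous: 2 of 4.

2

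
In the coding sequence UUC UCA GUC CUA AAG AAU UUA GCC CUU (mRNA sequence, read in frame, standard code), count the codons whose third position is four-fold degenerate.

Codon 1 UUC (Phe): third position 2-fold.
Codon 2 UCA (Ser): third position 4-fold.
Codon 3 GUC (Val): third position 4-fold.
Codon 4 CUA (Leu): third position 4-fold.
Codon 5 AAG (Lys): third position 2-fold.
Codon 6 AAU (Asn): third position 2-fold.
Codon 7 UUA (Leu): third position 2-fold.
Codon 8 GCC (Ala): third position 4-fold.
Codon 9 CUU (Leu): third position 4-fold.
Four-fold degenerate third positions: 5.

5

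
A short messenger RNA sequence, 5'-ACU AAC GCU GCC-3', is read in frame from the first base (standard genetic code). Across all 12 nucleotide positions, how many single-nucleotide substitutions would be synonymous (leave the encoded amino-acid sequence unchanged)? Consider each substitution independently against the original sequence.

Codon 1 (ACU, Thr): 3 synonymous substitutions.
Codon 2 (AAC, Asn): 1 synonymous substitution.
Codon 3 (GCU, Ala): 3 synonymous substitutions.
Codon 4 (GCC, Ala): 3 synonymous substitutions.
Total: 3 + 1 + 3 + 3 = 10.

10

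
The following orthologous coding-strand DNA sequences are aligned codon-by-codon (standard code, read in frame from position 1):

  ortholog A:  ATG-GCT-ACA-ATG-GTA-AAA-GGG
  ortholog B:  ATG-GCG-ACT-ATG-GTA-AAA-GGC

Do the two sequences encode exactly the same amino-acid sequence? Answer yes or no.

Codon 1: ATG Met / ATG Met — identical.
Codon 2: GCT Ala / GCG Ala — synonymous.
Codon 3: ACA Thr / ACT Thr — synonymous.
Codon 4: ATG Met / ATG Met — identical.
Codon 5: GTA Val / GTA Val — identical.
Codon 6: AAA Lys / AAA Lys — identical.
Codon 7: GGG Gly / GGC Gly — synonymous.
Nonsynonymous differences: 0 → same protein.

yes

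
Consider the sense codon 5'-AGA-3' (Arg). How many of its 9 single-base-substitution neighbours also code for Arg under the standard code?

Position 1: CGA → 1 synonymous.
Position 2: none → 0 synonymous.
Position 3: AGG → 1 synonymous.
Total: 1 + 0 + 1 = 2.

2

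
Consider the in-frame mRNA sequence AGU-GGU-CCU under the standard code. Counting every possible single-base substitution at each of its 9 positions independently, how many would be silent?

7

Codon 1 (AGU, Ser): 1 synonymous substitution.
Codon 2 (GGU, Gly): 3 synonymous substitutions.
Codon 3 (CCU, Pro): 3 synonymous substitutions.
Total: 1 + 3 + 3 = 7.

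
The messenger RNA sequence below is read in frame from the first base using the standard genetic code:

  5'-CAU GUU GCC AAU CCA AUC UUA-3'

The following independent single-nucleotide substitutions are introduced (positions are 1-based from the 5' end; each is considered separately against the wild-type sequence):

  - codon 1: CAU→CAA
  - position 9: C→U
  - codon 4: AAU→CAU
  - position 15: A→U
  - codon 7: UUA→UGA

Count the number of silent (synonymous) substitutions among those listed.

Codon 1: CAU (His) → CAA (Gln) — missense.
Codon 3: GCC (Ala) → GCU (Ala) — synonymous.
Codon 4: AAU (Asn) → CAU (His) — missense.
Codon 5: CCA (Pro) → CCU (Pro) — synonymous.
Codon 7: UUA (Leu) → UGA (Stop) — nonsense.
Synonymous: 2 of 5.

2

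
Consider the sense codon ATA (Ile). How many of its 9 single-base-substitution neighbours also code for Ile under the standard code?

2

Position 1: none → 0 synonymous.
Position 2: none → 0 synonymous.
Position 3: ATT, ATC → 2 synonymous.
Total: 0 + 0 + 2 = 2.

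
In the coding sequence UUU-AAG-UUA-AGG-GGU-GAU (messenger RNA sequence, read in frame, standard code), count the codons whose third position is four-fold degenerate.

Codon 1 UUU (Phe): third position 2-fold.
Codon 2 AAG (Lys): third position 2-fold.
Codon 3 UUA (Leu): third position 2-fold.
Codon 4 AGG (Arg): third position 2-fold.
Codon 5 GGU (Gly): third position 4-fold.
Codon 6 GAU (Asp): third position 2-fold.
Four-fold degenerate third positions: 1.

1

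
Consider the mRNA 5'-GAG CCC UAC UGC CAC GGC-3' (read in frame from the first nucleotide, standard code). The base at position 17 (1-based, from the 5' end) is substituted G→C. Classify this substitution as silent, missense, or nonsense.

missense

Position 17 falls in codon 6: GGC → Gly.
After the substitution the codon is GCC → Ala.
Gly ≠ Ala, so this is a missense mutation.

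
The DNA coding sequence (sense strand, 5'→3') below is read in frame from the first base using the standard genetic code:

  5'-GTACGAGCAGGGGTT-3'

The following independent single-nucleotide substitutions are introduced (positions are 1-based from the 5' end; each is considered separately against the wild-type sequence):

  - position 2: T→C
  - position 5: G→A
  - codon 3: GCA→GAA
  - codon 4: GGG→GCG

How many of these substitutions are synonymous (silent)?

Codon 1: GTA (Val) → GCA (Ala) — missense.
Codon 2: CGA (Arg) → CAA (Gln) — missense.
Codon 3: GCA (Ala) → GAA (Glu) — missense.
Codon 4: GGG (Gly) → GCG (Ala) — missense.
Synonymous: 0 of 4.

0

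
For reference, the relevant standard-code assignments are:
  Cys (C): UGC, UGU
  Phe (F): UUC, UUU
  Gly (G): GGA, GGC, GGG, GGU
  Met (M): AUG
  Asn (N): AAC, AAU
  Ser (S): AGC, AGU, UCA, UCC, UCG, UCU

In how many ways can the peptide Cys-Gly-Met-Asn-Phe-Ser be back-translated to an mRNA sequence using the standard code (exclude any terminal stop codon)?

Cys: 2 codons.
Gly: 4 codons.
Met: 1 codon.
Asn: 2 codons.
Phe: 2 codons.
Ser: 6 codons.
2 × 4 × 1 × 2 × 2 × 6 = 192.

192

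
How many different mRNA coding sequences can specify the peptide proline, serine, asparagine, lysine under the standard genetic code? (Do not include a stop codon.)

Pro: 4 codons.
Ser: 6 codons.
Asn: 2 codons.
Lys: 2 codons.
4 × 6 × 2 × 2 = 96.

96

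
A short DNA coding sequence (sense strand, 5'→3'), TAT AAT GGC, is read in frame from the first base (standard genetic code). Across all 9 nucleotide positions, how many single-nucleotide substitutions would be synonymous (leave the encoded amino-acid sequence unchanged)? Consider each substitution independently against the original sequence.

5

Codon 1 (TAT, Tyr): 1 synonymous substitution.
Codon 2 (AAT, Asn): 1 synonymous substitution.
Codon 3 (GGC, Gly): 3 synonymous substitutions.
Total: 1 + 1 + 3 = 5.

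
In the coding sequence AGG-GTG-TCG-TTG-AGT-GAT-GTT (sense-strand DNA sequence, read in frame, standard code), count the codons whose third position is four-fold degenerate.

3

Codon 1 AGG (Arg): third position 2-fold.
Codon 2 GTG (Val): third position 4-fold.
Codon 3 TCG (Ser): third position 4-fold.
Codon 4 TTG (Leu): third position 2-fold.
Codon 5 AGT (Ser): third position 2-fold.
Codon 6 GAT (Asp): third position 2-fold.
Codon 7 GTT (Val): third position 4-fold.
Four-fold degenerate third positions: 3.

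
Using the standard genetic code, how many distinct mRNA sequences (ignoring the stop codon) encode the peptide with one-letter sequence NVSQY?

Asn: 2 codons.
Val: 4 codons.
Ser: 6 codons.
Gln: 2 codons.
Tyr: 2 codons.
2 × 4 × 6 × 2 × 2 = 192.

192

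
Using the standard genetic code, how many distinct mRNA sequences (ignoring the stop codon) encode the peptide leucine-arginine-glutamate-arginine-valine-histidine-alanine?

Leu: 6 codons.
Arg: 6 codons.
Glu: 2 codons.
Arg: 6 codons.
Val: 4 codons.
His: 2 codons.
Ala: 4 codons.
6 × 6 × 2 × 6 × 4 × 2 × 4 = 13824.

13824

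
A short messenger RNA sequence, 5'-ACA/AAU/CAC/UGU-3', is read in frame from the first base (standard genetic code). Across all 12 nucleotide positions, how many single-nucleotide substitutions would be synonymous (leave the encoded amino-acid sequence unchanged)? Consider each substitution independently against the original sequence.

Codon 1 (ACA, Thr): 3 synonymous substitutions.
Codon 2 (AAU, Asn): 1 synonymous substitution.
Codon 3 (CAC, His): 1 synonymous substitution.
Codon 4 (UGU, Cys): 1 synonymous substitution.
Total: 3 + 1 + 1 + 1 = 6.

6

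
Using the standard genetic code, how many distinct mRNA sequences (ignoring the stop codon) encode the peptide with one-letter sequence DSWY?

Asp: 2 codons.
Ser: 6 codons.
Trp: 1 codon.
Tyr: 2 codons.
2 × 6 × 1 × 2 = 24.

24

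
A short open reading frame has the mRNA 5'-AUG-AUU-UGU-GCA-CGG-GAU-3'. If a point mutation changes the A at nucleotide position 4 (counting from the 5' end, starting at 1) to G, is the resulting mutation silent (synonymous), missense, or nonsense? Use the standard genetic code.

missense

Position 4 falls in codon 2: AUU → Ile.
After the substitution the codon is GUU → Val.
Ile ≠ Val, so this is a missense mutation.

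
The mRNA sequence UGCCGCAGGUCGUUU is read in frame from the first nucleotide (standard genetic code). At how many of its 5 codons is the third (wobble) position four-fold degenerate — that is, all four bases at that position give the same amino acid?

2

Codon 1 UGC (Cys): third position 2-fold.
Codon 2 CGC (Arg): third position 4-fold.
Codon 3 AGG (Arg): third position 2-fold.
Codon 4 UCG (Ser): third position 4-fold.
Codon 5 UUU (Phe): third position 2-fold.
Four-fold degenerate third positions: 2.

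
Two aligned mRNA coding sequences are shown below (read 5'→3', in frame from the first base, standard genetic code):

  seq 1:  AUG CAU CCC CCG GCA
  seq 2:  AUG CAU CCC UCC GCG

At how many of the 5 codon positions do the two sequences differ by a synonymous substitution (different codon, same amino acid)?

Codon 1: AUG Met / AUG Met — identical.
Codon 2: CAU His / CAU His — identical.
Codon 3: CCC Pro / CCC Pro — identical.
Codon 4: CCG Pro / UCC Ser — nonsynonymous.
Codon 5: GCA Ala / GCG Ala — synonymous.
Synonymous differences: 1.

1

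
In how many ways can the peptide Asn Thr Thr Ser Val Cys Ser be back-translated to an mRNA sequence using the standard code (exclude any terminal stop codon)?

Asn: 2 codons.
Thr: 4 codons.
Thr: 4 codons.
Ser: 6 codons.
Val: 4 codons.
Cys: 2 codons.
Ser: 6 codons.
2 × 4 × 4 × 6 × 4 × 2 × 6 = 9216.

9216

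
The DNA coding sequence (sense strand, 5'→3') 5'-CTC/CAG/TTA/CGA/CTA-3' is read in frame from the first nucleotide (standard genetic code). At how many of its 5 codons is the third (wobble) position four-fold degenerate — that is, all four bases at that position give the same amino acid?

Codon 1 CTC (Leu): third position 4-fold.
Codon 2 CAG (Gln): third position 2-fold.
Codon 3 TTA (Leu): third position 2-fold.
Codon 4 CGA (Arg): third position 4-fold.
Codon 5 CTA (Leu): third position 4-fold.
Four-fold degenerate third positions: 3.

3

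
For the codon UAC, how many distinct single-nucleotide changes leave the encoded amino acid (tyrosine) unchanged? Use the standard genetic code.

1

Position 1: none → 0 synonymous.
Position 2: none → 0 synonymous.
Position 3: UAU → 1 synonymous.
Total: 0 + 0 + 1 = 1.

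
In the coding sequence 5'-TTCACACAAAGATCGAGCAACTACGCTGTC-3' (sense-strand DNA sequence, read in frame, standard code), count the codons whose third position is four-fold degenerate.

Codon 1 TTC (Phe): third position 2-fold.
Codon 2 ACA (Thr): third position 4-fold.
Codon 3 CAA (Gln): third position 2-fold.
Codon 4 AGA (Arg): third position 2-fold.
Codon 5 TCG (Ser): third position 4-fold.
Codon 6 AGC (Ser): third position 2-fold.
Codon 7 AAC (Asn): third position 2-fold.
Codon 8 TAC (Tyr): third position 2-fold.
Codon 9 GCT (Ala): third position 4-fold.
Codon 10 GTC (Val): third position 4-fold.
Four-fold degenerate third positions: 4.

4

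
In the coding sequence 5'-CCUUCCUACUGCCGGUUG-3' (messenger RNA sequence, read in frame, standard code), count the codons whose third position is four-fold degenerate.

3

Codon 1 CCU (Pro): third position 4-fold.
Codon 2 UCC (Ser): third position 4-fold.
Codon 3 UAC (Tyr): third position 2-fold.
Codon 4 UGC (Cys): third position 2-fold.
Codon 5 CGG (Arg): third position 4-fold.
Codon 6 UUG (Leu): third position 2-fold.
Four-fold degenerate third positions: 3.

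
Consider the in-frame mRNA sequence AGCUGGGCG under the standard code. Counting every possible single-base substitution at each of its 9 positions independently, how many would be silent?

4

Codon 1 (AGC, Ser): 1 synonymous substitution.
Codon 2 (UGG, Trp): 0 synonymous substitutions.
Codon 3 (GCG, Ala): 3 synonymous substitutions.
Total: 1 + 0 + 3 = 4.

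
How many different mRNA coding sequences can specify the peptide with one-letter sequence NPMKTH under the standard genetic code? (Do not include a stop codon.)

Asn: 2 codons.
Pro: 4 codons.
Met: 1 codon.
Lys: 2 codons.
Thr: 4 codons.
His: 2 codons.
2 × 4 × 1 × 2 × 4 × 2 = 128.

128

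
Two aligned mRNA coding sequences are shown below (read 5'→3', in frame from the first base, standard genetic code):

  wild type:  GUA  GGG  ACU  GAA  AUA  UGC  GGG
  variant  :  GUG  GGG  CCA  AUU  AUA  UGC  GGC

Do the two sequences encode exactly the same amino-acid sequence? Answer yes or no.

Codon 1: GUA Val / GUG Val — synonymous.
Codon 2: GGG Gly / GGG Gly — identical.
Codon 3: ACU Thr / CCA Pro — nonsynonymous.
Codon 4: GAA Glu / AUU Ile — nonsynonymous.
Codon 5: AUA Ile / AUA Ile — identical.
Codon 6: UGC Cys / UGC Cys — identical.
Codon 7: GGG Gly / GGC Gly — synonymous.
Nonsynonymous differences: 2 → different protein.

no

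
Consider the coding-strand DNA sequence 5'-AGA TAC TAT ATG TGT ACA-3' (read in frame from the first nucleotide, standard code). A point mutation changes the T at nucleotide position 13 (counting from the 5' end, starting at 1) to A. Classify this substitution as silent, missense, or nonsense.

Position 13 falls in codon 5: TGT → Cys.
After the substitution the codon is AGT → Ser.
Cys ≠ Ser, so this is a missense mutation.

missense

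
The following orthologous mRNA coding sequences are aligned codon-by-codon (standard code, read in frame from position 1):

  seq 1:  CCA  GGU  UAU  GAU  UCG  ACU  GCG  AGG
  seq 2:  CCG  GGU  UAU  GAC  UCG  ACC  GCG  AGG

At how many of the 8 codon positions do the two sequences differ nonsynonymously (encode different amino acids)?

Codon 1: CCA Pro / CCG Pro — synonymous.
Codon 2: GGU Gly / GGU Gly — identical.
Codon 3: UAU Tyr / UAU Tyr — identical.
Codon 4: GAU Asp / GAC Asp — synonymous.
Codon 5: UCG Ser / UCG Ser — identical.
Codon 6: ACU Thr / ACC Thr — synonymous.
Codon 7: GCG Ala / GCG Ala — identical.
Codon 8: AGG Arg / AGG Arg — identical.
Nonsynonymous differences: 0.

0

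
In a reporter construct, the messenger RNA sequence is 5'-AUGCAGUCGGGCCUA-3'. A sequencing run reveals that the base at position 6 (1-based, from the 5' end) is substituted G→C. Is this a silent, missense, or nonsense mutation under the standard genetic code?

missense

Position 6 falls in codon 2: CAG → Gln.
After the substitution the codon is CAC → His.
Gln ≠ His, so this is a missense mutation.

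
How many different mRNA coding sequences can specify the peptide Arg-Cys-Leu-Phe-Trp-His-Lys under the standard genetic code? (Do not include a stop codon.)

576

Arg: 6 codons.
Cys: 2 codons.
Leu: 6 codons.
Phe: 2 codons.
Trp: 1 codon.
His: 2 codons.
Lys: 2 codons.
6 × 2 × 6 × 2 × 1 × 2 × 2 = 576.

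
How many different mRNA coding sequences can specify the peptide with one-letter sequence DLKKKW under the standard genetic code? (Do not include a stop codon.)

Asp: 2 codons.
Leu: 6 codons.
Lys: 2 codons.
Lys: 2 codons.
Lys: 2 codons.
Trp: 1 codon.
2 × 6 × 2 × 2 × 2 × 1 = 96.

96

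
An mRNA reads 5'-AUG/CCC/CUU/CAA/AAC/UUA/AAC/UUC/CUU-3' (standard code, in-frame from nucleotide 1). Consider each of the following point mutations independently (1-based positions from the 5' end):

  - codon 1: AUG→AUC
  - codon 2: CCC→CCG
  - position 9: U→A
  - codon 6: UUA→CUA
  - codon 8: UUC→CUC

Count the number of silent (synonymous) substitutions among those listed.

3

Codon 1: AUG (Met) → AUC (Ile) — missense.
Codon 2: CCC (Pro) → CCG (Pro) — synonymous.
Codon 3: CUU (Leu) → CUA (Leu) — synonymous.
Codon 6: UUA (Leu) → CUA (Leu) — synonymous.
Codon 8: UUC (Phe) → CUC (Leu) — missense.
Synonymous: 3 of 5.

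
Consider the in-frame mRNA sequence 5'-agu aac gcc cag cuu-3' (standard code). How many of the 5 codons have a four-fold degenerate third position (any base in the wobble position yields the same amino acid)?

2

Codon 1 AGU (Ser): third position 2-fold.
Codon 2 AAC (Asn): third position 2-fold.
Codon 3 GCC (Ala): third position 4-fold.
Codon 4 CAG (Gln): third position 2-fold.
Codon 5 CUU (Leu): third position 4-fold.
Four-fold degenerate third positions: 2.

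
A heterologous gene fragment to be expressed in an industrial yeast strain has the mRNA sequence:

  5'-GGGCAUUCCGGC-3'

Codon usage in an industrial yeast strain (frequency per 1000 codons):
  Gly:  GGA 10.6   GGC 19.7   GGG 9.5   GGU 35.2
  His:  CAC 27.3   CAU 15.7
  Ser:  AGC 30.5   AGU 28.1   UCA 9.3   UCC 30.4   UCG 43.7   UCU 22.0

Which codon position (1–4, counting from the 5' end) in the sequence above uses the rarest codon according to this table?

1

Codon 1 GGG (Gly): 9.5 per 1000.
Codon 2 CAU (His): 15.7 per 1000.
Codon 3 UCC (Ser): 30.4 per 1000.
Codon 4 GGC (Gly): 19.7 per 1000.
Lowest frequency is 9.5 at codon 1.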